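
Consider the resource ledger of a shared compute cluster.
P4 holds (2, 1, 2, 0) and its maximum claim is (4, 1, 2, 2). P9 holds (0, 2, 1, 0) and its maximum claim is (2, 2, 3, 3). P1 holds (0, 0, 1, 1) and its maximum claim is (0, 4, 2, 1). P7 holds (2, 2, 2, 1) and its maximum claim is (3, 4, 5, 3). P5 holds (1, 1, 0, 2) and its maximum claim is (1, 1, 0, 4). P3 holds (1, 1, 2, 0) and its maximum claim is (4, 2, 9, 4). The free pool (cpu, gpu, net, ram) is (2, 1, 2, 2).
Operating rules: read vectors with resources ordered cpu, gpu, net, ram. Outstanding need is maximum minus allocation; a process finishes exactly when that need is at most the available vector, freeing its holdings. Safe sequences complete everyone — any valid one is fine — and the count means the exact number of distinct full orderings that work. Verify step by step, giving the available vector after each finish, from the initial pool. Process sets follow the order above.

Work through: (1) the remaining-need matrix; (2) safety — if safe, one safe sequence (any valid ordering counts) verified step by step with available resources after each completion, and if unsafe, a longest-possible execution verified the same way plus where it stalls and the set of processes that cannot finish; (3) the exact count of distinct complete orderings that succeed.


(1) Remaining need (order cpu, gpu, net, ram):
  P4: (2, 0, 0, 2)
  P9: (2, 0, 2, 3)
  P1: (0, 4, 1, 0)
  P7: (1, 2, 3, 2)
  P5: (0, 0, 0, 2)
  P3: (3, 1, 7, 4)
(2) SAFE — a valid safe sequence is P5, P9, P7, P4, P3, P1.
Key observation: the first exact fit in this order is P5 — it needs (0, 0, 0, 2) with (2, 1, 2, 2) free, meeting a requested resource to the last unit.
Step-by-step check:
  pool = (2, 1, 2, 2)
  run P5 (needs (0, 0, 0, 2), free (2, 1, 2, 2)); after release of (1, 1, 0, 2) the pool is (3, 2, 2, 4)
  run P9 (needs (2, 0, 2, 3), free (3, 2, 2, 4)); after release of (0, 2, 1, 0) the pool is (3, 4, 3, 4)
  run P7 (needs (1, 2, 3, 2), free (3, 4, 3, 4)); after release of (2, 2, 2, 1) the pool is (5, 6, 5, 5)
  run P4 (needs (2, 0, 0, 2), free (5, 6, 5, 5)); after release of (2, 1, 2, 0) the pool is (7, 7, 7, 5)
  run P3 (needs (3, 1, 7, 4), free (7, 7, 7, 5)); after release of (1, 1, 2, 0) the pool is (8, 8, 9, 5)
  run P1 (needs (0, 4, 1, 0), free (8, 8, 9, 5)); after release of (0, 0, 1, 1) the pool is (8, 8, 10, 6)
(3) Precisely 36 of the possible complete orderings are safe sequences.


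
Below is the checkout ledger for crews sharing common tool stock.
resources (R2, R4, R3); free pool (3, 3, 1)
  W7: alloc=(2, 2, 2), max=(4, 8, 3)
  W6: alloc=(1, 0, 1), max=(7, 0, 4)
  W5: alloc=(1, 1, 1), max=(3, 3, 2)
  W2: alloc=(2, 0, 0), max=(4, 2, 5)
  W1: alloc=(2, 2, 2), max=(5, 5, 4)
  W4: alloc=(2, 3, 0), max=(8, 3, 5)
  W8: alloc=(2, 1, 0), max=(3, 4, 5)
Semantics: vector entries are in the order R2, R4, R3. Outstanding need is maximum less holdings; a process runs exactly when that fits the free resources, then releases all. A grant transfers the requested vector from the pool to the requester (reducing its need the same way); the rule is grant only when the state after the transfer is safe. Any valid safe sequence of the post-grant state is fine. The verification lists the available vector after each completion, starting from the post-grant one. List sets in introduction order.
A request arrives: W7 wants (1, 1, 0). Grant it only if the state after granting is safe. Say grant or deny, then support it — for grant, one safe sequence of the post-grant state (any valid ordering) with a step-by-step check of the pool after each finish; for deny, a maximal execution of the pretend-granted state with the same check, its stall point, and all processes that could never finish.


GRANT: granting preserves safety; a valid post-grant sequence is W5, W1, W7, W4, W6, W2, W8.
Key observation: with (2, 2, 1) left after the transfer, W5 can run at once — the state stays safe.
Verifying the post-grant state step by step:
  pool = (2, 2, 1)
  run W5 (needs (2, 2, 1), free (2, 2, 1)); after release of (1, 1, 1) the pool is (3, 3, 2)
  run W1 (needs (3, 3, 2), free (3, 3, 2)); after release of (2, 2, 2) the pool is (5, 5, 4)
  run W7 (needs (1, 5, 1), free (5, 5, 4)); after release of (3, 3, 2) the pool is (8, 8, 6)
  run W4 (needs (6, 0, 5), free (8, 8, 6)); after release of (2, 3, 0) the pool is (10, 11, 6)
  run W6 (needs (6, 0, 3), free (10, 11, 6)); after release of (1, 0, 1) the pool is (11, 11, 7)
  run W2 (needs (2, 2, 5), free (11, 11, 7)); after release of (2, 0, 0) the pool is (13, 11, 7)
  run W8 (needs (1, 3, 5), free (13, 11, 7)); after release of (2, 1, 0) the pool is (15, 12, 7)


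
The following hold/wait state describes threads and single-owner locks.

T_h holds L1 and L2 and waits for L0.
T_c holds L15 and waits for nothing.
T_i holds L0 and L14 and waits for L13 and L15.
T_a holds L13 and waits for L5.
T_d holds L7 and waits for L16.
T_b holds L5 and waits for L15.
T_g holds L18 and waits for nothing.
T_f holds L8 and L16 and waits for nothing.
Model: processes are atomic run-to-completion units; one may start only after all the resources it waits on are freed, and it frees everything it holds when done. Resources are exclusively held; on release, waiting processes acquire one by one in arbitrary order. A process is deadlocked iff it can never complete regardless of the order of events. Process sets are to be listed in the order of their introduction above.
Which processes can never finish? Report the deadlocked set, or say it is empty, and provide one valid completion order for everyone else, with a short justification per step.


No process is deadlocked.
Key observation: although several processes wait, no cycle exists — each chain bottoms out at a free runner.
One completion order for the rest: T_g, T_c, T_f, T_b, T_a, T_i, T_d, T_h.
Walking it through:
  run T_g (it waits on nothing); releases L18
  run T_c (it waits on nothing); releases L15
  run T_f (it waits on nothing); releases L8 and L16
  T_b waits on L15 — all released -> runs and releases L5
  T_a waits on L5 — all released -> runs and releases L13
  T_i waits on L13 and L15 — all released -> runs and releases L0 and L14
  T_d waits on L16 — all released -> runs and releases L7
  T_h waits on L0 — all released -> runs and releases L1 and L2


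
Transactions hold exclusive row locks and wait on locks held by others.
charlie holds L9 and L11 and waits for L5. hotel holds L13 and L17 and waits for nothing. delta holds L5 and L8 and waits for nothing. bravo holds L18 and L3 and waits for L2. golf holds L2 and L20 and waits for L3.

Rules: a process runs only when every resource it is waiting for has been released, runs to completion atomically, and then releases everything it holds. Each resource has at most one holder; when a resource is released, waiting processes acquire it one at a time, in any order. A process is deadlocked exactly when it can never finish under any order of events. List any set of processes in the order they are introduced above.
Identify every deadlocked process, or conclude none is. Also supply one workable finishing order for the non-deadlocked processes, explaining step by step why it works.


The deadlocked set is bravo and golf.
Key observation: the loop bravo -> golf -> bravo blocks itself forever; no other process is dragged down with it.
The rest can finish in the order delta, charlie, hotel.
Walking it through:
  delta: no waits; runs immediately, freeing L5 and L8
  run charlie (all its waits — L5 — are resolved); releases L9 and L11
  hotel: no waits; runs immediately, freeing L13 and L17


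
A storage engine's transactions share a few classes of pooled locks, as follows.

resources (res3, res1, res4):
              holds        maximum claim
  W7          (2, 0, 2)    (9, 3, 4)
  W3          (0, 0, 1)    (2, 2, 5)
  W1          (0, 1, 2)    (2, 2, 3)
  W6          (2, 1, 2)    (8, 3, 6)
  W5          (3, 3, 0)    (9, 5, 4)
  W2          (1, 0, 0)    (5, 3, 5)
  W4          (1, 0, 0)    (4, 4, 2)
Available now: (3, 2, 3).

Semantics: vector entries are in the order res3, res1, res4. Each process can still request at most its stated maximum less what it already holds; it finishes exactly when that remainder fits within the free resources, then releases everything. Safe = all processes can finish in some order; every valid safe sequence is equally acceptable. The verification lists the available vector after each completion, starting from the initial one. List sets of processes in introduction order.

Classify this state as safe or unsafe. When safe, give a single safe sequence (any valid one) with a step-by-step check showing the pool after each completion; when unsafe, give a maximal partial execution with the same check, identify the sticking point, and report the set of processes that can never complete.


UNSAFE.
Key observation: after W1, W3 the pool peaks at (3, 3, 6), and each blocked process is short somewhere: W7 on res3; W6 on res3; W5 on res3; W2 on res3; W4 on res1.
A maximal execution: W1, W3 — then nothing else fits. Step-by-step check:
  pool = (3, 2, 3)
  run W1 (needs (2, 1, 1), free (3, 2, 3)); after release of (0, 1, 2) the pool is (3, 3, 5)
  run W3 (needs (2, 2, 4), free (3, 3, 5)); after release of (0, 0, 1) the pool is (3, 3, 6)
  W7 cannot run: need (7, 3, 2) vs free (3, 3, 6) (insufficient res3)
  W6 cannot run: need (6, 2, 4) vs free (3, 3, 6) (insufficient res3)
  W5 cannot run: need (6, 2, 4) vs free (3, 3, 6) (insufficient res3)
  W2 cannot run: need (4, 3, 5) vs free (3, 3, 6) (insufficient res3)
  W4 cannot run: need (3, 4, 2) vs free (3, 3, 6) (insufficient res1)
Processes that can never finish: W7, W6, W5, W2 and W4.


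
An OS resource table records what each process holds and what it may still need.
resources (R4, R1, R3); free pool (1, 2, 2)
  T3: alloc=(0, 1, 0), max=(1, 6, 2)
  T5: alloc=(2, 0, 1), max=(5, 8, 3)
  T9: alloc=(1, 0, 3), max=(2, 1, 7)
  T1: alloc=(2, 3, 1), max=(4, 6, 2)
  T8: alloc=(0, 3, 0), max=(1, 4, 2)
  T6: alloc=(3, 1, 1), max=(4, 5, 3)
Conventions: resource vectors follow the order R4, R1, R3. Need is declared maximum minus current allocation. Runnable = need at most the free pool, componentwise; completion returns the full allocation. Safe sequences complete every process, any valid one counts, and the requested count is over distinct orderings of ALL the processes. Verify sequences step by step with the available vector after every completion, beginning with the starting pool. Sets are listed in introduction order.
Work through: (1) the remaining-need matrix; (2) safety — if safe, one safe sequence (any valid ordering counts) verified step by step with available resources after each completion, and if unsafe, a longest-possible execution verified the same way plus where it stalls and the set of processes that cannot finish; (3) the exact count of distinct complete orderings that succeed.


(1) Need matrix, components ordered R4, R1, R3:
  T3: (1, 5, 2)
  T5: (3, 8, 2)
  T9: (1, 1, 4)
  T1: (2, 3, 1)
  T8: (1, 1, 2)
  T6: (1, 4, 2)
(2) SAFE, for example via the order T8, T6, T1, T5, T9, T3.
Key observation: at T8 the run first touches a limit — (1, 1, 2) against (1, 2, 2), exact on a resource it actually requests.
Step-by-step check:
  pool = (1, 2, 2)
  run T8 (needs (1, 1, 2), free (1, 2, 2)); after release of (0, 3, 0) the pool is (1, 5, 2)
  run T6 (needs (1, 4, 2), free (1, 5, 2)); after release of (3, 1, 1) the pool is (4, 6, 3)
  run T1 (needs (2, 3, 1), free (4, 6, 3)); after release of (2, 3, 1) the pool is (6, 9, 4)
  run T5 (needs (3, 8, 2), free (6, 9, 4)); after release of (2, 0, 1) the pool is (8, 9, 5)
  run T9 (needs (1, 1, 4), free (8, 9, 5)); after release of (1, 0, 3) the pool is (9, 9, 8)
  run T3 (needs (1, 5, 2), free (9, 9, 8)); after release of (0, 1, 0) the pool is (9, 10, 8)
(3) Exactly 10 of the possible complete orderings are safe sequences.


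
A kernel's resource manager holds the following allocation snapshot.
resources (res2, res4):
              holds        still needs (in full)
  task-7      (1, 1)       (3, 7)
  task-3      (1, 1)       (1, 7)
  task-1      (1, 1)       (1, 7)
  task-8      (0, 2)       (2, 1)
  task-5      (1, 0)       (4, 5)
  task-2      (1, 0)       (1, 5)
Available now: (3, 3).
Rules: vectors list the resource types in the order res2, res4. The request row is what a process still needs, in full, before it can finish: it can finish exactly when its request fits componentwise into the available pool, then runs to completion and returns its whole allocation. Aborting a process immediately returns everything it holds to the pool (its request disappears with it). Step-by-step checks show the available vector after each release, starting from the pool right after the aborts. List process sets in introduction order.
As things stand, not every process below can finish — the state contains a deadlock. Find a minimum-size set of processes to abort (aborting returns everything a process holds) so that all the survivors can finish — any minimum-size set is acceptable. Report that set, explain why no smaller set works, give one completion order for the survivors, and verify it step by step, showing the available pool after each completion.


Minimum abort set: task-7 and task-3.
Key observation: before aborting task-7 and task-3, task-1 was permanently blocked — no order could ever run it; afterwards it completes at step 3.
Why nothing smaller works — every single abort fails: task-7 alone leaves task-3 blocked (short on res4); task-3 alone leaves task-7 blocked (short on res4); task-1 alone leaves task-7 blocked (short on res4); task-8 alone leaves task-7 blocked (short on res4); task-5 alone leaves task-7 blocked (short on res4); task-2 alone leaves task-7 blocked (short on res4).
The survivors complete as task-5, task-8, task-1, task-2. Check, step by step (starting from the post-abort pool):
  pool = (5, 5)
  task-5: need (4, 5) fits (5, 5); releases (1, 0), pool now (6, 5)
  task-8: need (2, 1) fits (6, 5); releases (0, 2), pool now (6, 7)
  task-1: need (1, 7) fits (6, 7); releases (1, 1), pool now (7, 8)
  task-2: need (1, 5) fits (7, 8); releases (1, 0), pool now (8, 8)


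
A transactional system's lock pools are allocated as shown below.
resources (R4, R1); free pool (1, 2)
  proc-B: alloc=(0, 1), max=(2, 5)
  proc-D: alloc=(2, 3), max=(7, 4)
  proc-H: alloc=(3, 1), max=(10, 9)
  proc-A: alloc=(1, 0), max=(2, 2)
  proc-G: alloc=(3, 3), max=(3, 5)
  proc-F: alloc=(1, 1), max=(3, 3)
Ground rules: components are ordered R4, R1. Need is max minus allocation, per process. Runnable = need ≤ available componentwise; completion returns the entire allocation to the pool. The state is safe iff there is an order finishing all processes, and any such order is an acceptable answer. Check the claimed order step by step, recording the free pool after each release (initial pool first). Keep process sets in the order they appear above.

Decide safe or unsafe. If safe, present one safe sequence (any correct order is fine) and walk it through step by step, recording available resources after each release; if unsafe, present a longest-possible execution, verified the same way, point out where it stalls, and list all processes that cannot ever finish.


SAFE, for example via the order proc-G, proc-F, proc-D, proc-A, proc-H, proc-B.
Key observation: proc-G is the earliest step where a requested resource binds exactly: need (0, 2), pool (1, 2) at its turn.
Verifying each step:
  pool = (1, 2)
  proc-G needs (0, 2) <= (1, 2) -> finishes; pool += (3, 3) = (4, 5)
  proc-F needs (2, 2) <= (4, 5) -> finishes; pool += (1, 1) = (5, 6)
  proc-D needs (5, 1) <= (5, 6) -> finishes; pool += (2, 3) = (7, 9)
  proc-A needs (1, 2) <= (7, 9) -> finishes; pool += (1, 0) = (8, 9)
  proc-H needs (7, 8) <= (8, 9) -> finishes; pool += (3, 1) = (11, 10)
  proc-B needs (2, 4) <= (11, 10) -> finishes; pool += (0, 1) = (11, 11)


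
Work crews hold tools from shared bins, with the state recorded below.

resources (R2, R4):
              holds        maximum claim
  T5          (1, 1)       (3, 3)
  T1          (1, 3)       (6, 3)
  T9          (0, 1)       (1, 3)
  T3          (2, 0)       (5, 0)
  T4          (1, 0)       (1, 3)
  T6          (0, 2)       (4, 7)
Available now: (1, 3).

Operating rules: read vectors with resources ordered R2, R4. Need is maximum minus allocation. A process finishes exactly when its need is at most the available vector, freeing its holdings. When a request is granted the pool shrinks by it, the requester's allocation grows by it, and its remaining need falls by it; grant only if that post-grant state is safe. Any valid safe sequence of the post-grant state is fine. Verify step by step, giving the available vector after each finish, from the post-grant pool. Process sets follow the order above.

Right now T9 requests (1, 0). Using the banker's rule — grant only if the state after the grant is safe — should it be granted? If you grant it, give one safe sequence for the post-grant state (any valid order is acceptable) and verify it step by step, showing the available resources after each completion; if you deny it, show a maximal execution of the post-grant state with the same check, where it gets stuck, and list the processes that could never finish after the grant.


GRANT. The post-grant state is safe; one safe sequence: T9, T4, T5, T3, T1, T6.
Key observation: with (0, 3) left after the transfer, T9 can run at once — the state stays safe.
Check on the post-grant state, step by step:
  pool = (0, 3)
  T9 needs (0, 2) <= (0, 3) -> finishes; pool += (1, 1) = (1, 4)
  T4 needs (0, 3) <= (1, 4) -> finishes; pool += (1, 0) = (2, 4)
  T5 needs (2, 2) <= (2, 4) -> finishes; pool += (1, 1) = (3, 5)
  T3 needs (3, 0) <= (3, 5) -> finishes; pool += (2, 0) = (5, 5)
  T1 needs (5, 0) <= (5, 5) -> finishes; pool += (1, 3) = (6, 8)
  T6 needs (4, 5) <= (6, 8) -> finishes; pool += (0, 2) = (6, 10)


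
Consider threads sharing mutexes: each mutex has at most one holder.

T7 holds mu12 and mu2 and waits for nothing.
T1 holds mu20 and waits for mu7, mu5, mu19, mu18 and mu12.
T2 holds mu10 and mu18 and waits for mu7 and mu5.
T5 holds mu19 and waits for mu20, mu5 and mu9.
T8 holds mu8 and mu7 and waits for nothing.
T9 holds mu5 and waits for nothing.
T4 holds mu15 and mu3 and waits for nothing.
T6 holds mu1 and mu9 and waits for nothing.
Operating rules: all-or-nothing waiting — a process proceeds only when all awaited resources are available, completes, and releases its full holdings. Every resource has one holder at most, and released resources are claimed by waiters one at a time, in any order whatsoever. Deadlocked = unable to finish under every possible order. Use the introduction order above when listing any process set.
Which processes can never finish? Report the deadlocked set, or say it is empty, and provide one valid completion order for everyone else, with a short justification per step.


The deadlocked set is T1 and T5.
Key observation: the knot is the closed ring of waits T1 -> T5 -> T1; no other process is dragged down with it.
The rest can finish in the order T8, T9, T2, T6, T7, T4.
Check, step by step:
  run T8 (it waits on nothing); releases mu8 and mu7
  run T9 (it waits on nothing); releases mu5
  run T2 (all its waits — mu7 and mu5 — are resolved); releases mu10 and mu18
  run T6 (it waits on nothing); releases mu1 and mu9
  run T7 (it waits on nothing); releases mu12 and mu2
  run T4 (it waits on nothing); releases mu15 and mu3


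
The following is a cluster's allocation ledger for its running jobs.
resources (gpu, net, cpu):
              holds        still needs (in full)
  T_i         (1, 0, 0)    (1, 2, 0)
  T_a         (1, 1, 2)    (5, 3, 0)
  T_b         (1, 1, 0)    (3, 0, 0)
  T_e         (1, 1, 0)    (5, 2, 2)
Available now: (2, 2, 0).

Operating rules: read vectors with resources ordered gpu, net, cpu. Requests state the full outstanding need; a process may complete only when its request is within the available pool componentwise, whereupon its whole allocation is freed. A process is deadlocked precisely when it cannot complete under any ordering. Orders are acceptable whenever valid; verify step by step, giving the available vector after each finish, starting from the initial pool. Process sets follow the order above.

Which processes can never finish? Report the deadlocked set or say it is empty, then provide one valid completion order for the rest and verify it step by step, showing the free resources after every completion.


Deadlocked set: T_a and T_e.
Key observation: the wall is gpu: completing T_i, T_b brings the pool only to (4, 3, 0), and all the rest need more.
A valid finishing order for the others: T_i, T_b. Check, step by step:
  pool = (2, 2, 0)
  T_i needs (1, 2, 0) <= (2, 2, 0) -> finishes; pool += (1, 0, 0) = (3, 2, 0)
  T_b needs (3, 0, 0) <= (3, 2, 0) -> finishes; pool += (1, 1, 0) = (4, 3, 0)
The blocked processes can never fit:
  blocked: T_a wants (5, 3, 0), pool (4, 3, 0) — not enough gpu
  blocked: T_e wants (5, 2, 2), pool (4, 3, 0) — not enough gpu and cpu


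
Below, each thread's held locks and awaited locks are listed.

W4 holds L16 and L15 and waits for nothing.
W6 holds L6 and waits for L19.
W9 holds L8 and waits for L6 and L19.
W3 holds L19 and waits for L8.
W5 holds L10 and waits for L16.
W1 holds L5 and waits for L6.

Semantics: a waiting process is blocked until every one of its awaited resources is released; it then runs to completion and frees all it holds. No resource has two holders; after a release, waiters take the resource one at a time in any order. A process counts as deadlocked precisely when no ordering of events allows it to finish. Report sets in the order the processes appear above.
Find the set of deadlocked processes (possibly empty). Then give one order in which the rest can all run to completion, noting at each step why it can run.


Deadlocked set: W6, W9, W3 and W1.
Key observation: the loop W6 -> W3 -> W9 -> W6 blocks itself forever; W1 waits into the deadlock from upstream.
A valid finishing order for the others: W4, W5.
Walking it through:
  run W4 (it waits on nothing); releases L16 and L15
  run W5 (all its waits — L16 — are resolved); releases L10


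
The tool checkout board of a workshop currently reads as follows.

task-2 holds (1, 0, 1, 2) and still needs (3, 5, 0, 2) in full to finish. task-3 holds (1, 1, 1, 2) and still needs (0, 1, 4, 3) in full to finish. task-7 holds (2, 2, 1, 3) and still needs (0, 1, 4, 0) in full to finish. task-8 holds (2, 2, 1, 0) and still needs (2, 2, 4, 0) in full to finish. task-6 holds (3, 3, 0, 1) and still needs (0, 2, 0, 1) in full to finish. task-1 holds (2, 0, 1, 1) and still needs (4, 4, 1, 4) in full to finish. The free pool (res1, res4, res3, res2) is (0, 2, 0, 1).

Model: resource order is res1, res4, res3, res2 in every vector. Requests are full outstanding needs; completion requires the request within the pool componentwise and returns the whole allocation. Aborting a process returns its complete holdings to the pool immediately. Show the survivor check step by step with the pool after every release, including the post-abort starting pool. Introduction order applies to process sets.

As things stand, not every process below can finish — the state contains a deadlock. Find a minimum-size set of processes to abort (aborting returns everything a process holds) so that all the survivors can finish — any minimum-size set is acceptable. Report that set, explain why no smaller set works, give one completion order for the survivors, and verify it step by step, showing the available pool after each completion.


The answer: abort task-3 and task-8.
Key observation: the returned (3, 3, 2, 2) from task-3 and task-8 is what brings task-7 — unrunnable before, under any order — into play at step 4.
Minimality, checking each single-abort alternative: task-2 alone leaves task-3 blocked (short on res3); task-3 alone leaves task-7 blocked (short on res3); task-7 alone leaves task-3 blocked (short on res3); task-8 alone leaves task-3 blocked (short on res3); task-6 alone leaves task-3 blocked (short on res3); task-1 alone leaves task-3 blocked (short on res3).
The survivors complete as task-2, task-6, task-1, task-7. Step-by-step check (starting from the post-abort pool):
  pool = (3, 5, 2, 3)
  run task-2 (needs (3, 5, 0, 2), free (3, 5, 2, 3)); after release of (1, 0, 1, 2) the pool is (4, 5, 3, 5)
  run task-6 (needs (0, 2, 0, 1), free (4, 5, 3, 5)); after release of (3, 3, 0, 1) the pool is (7, 8, 3, 6)
  run task-1 (needs (4, 4, 1, 4), free (7, 8, 3, 6)); after release of (2, 0, 1, 1) the pool is (9, 8, 4, 7)
  run task-7 (needs (0, 1, 4, 0), free (9, 8, 4, 7)); after release of (2, 2, 1, 3) the pool is (11, 10, 5, 10)


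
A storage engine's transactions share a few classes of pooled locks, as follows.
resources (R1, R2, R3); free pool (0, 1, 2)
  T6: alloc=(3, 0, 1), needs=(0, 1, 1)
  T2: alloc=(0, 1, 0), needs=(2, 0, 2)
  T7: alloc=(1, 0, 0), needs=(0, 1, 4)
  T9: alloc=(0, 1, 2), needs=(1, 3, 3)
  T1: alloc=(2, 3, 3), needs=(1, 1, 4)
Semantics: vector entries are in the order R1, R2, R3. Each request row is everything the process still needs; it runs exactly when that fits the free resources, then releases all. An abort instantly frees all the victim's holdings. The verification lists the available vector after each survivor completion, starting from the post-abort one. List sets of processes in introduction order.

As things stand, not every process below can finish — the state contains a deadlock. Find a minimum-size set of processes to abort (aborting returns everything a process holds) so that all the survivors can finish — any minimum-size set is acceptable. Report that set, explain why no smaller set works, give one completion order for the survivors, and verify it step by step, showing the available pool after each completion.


Minimum abort set: T9.
Key observation: aborting T9 returns (0, 1, 2), and T7 — hopeless before — runs at step 2 with the returned capacity in the pool.
Why nothing smaller works: aborting no one leaves the state deadlocked as given.
One survivor order: T6, T7, T1, T2. Walking it through (post-abort pool first):
  pool = (0, 2, 4)
  run T6 (needs (0, 1, 1), free (0, 2, 4)); after release of (3, 0, 1) the pool is (3, 2, 5)
  run T7 (needs (0, 1, 4), free (3, 2, 5)); after release of (1, 0, 0) the pool is (4, 2, 5)
  run T1 (needs (1, 1, 4), free (4, 2, 5)); after release of (2, 3, 3) the pool is (6, 5, 8)
  run T2 (needs (2, 0, 2), free (6, 5, 8)); after release of (0, 1, 0) the pool is (6, 6, 8)


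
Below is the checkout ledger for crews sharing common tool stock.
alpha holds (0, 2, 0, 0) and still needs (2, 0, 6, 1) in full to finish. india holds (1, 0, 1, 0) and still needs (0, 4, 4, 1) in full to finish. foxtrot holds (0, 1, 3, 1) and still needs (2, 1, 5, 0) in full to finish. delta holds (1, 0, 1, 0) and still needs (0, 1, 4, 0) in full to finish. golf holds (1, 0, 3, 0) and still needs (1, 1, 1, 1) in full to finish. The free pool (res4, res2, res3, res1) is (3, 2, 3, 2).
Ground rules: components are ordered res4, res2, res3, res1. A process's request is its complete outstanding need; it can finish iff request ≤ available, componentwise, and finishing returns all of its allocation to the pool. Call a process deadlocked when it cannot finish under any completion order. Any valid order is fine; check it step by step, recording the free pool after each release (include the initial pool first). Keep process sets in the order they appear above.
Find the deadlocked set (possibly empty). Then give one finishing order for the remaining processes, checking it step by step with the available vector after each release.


The deadlocked set is empty.
Key observation: the pool covers golf at once, and every later process fits after earlier releases.
A valid finishing order for the others: golf, delta, alpha, india, foxtrot. Step-by-step check:
  pool = (3, 2, 3, 2)
  run golf (needs (1, 1, 1, 1), free (3, 2, 3, 2)); after release of (1, 0, 3, 0) the pool is (4, 2, 6, 2)
  run delta (needs (0, 1, 4, 0), free (4, 2, 6, 2)); after release of (1, 0, 1, 0) the pool is (5, 2, 7, 2)
  run alpha (needs (2, 0, 6, 1), free (5, 2, 7, 2)); after release of (0, 2, 0, 0) the pool is (5, 4, 7, 2)
  run india (needs (0, 4, 4, 1), free (5, 4, 7, 2)); after release of (1, 0, 1, 0) the pool is (6, 4, 8, 2)
  run foxtrot (needs (2, 1, 5, 0), free (6, 4, 8, 2)); after release of (0, 1, 3, 1) the pool is (6, 5, 11, 3)


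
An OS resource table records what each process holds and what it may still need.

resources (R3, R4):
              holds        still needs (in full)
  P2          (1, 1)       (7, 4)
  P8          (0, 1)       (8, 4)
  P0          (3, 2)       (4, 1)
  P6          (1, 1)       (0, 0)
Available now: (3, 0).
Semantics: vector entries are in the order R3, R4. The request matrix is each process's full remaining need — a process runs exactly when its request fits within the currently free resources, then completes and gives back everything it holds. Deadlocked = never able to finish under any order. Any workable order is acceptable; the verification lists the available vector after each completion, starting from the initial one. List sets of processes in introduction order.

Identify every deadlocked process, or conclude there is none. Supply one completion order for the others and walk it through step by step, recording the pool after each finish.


The deadlocked set is P2 and P8.
Key observation: P6, P0 can finish, but then (7, 3) is all there is, and the blocked group's R4 demands exceed it.
A valid finishing order for the others: P6, P0. Walking it through:
  pool = (3, 0)
  P6 needs (0, 0) <= (3, 0) -> finishes; pool += (1, 1) = (4, 1)
  P0 needs (4, 1) <= (4, 1) -> finishes; pool += (3, 2) = (7, 3)
The stuck group stays short no matter what:
  P2 cannot run: need (7, 4) vs free (7, 3) (insufficient R4)
  P8 cannot run: need (8, 4) vs free (7, 3) (insufficient R3 and R4)


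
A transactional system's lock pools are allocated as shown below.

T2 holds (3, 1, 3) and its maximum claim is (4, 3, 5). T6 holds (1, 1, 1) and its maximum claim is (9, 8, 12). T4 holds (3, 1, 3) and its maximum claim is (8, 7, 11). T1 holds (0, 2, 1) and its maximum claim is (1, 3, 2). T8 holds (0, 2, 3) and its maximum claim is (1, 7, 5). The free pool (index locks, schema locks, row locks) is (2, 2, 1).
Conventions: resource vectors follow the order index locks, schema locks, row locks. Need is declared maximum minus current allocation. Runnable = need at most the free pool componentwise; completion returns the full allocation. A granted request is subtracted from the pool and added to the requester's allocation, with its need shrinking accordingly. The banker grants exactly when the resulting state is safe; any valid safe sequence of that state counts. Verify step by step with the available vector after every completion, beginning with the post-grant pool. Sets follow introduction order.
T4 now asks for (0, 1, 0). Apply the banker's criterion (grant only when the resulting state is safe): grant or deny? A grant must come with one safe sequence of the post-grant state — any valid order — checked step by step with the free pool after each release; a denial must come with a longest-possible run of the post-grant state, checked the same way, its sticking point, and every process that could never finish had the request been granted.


DENY — the pretend-granted state is unsafe.
Key observation: T1, T2 can finish, but then (5, 4, 5) is all there is, and the blocked group's schema locks demands exceed it.
After a pretend grant, a maximal execution: T1, T2 — then nothing else fits. Check, step by step:
  pool = (2, 1, 1)
  run T1 (needs (1, 1, 1), free (2, 1, 1)); after release of (0, 2, 1) the pool is (2, 3, 2)
  run T2 (needs (1, 2, 2), free (2, 3, 2)); after release of (3, 1, 3) the pool is (5, 4, 5)
  T6 still needs (8, 7, 11) but only (5, 4, 5) is free — short on index locks, schema locks and row locks
  T4 still needs (5, 5, 8) but only (5, 4, 5) is free — short on schema locks and row locks
  T8 still needs (1, 5, 2) but only (5, 4, 5) is free — short on schema locks
Post-grant, the permanently blocked set is T6, T4 and T8.


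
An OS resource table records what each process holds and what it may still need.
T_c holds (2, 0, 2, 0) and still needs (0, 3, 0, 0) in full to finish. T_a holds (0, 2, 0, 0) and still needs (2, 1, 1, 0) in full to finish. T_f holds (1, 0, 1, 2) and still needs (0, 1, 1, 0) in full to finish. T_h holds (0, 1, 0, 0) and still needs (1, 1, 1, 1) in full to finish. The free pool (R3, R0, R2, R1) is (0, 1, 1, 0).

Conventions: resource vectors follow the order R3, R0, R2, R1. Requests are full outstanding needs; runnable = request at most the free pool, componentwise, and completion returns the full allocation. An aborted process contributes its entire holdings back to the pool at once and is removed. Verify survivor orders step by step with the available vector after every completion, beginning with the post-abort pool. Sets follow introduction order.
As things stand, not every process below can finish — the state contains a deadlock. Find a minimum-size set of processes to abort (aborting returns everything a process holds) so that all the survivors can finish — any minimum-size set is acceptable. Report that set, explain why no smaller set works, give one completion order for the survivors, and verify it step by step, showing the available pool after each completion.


Abort T_a.
Key observation: before aborting T_a, T_c was permanently blocked — no order could ever run it; afterwards it completes at step 3.
Minimality: the empty abort set fails — the state is deadlocked as it stands.
One survivor order: T_f, T_h, T_c. Step-by-step check (post-abort pool first):
  pool = (0, 3, 1, 0)
  T_f needs (0, 1, 1, 0) <= (0, 3, 1, 0) -> finishes; pool += (1, 0, 1, 2) = (1, 3, 2, 2)
  T_h needs (1, 1, 1, 1) <= (1, 3, 2, 2) -> finishes; pool += (0, 1, 0, 0) = (1, 4, 2, 2)
  T_c needs (0, 3, 0, 0) <= (1, 4, 2, 2) -> finishes; pool += (2, 0, 2, 0) = (3, 4, 4, 2)


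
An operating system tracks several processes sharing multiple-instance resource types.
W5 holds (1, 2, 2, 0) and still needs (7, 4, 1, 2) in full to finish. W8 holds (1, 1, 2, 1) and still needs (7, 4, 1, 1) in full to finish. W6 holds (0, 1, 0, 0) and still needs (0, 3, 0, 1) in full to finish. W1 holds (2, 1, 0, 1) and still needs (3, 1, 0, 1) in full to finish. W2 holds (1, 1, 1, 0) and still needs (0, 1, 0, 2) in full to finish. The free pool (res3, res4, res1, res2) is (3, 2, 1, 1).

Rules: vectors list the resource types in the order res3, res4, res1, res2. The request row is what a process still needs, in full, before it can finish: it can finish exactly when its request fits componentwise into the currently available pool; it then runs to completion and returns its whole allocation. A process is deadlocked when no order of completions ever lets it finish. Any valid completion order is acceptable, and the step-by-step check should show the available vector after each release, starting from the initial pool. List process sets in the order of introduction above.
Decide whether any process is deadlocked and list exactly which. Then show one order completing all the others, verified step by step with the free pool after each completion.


The deadlocked set is W5 and W8.
Key observation: the pool after W1, W6, W2 is (6, 5, 2, 2); every surviving request exceeds it in res3, so progress ends there.
A valid finishing order for the others: W1, W6, W2. Step-by-step check:
  pool = (3, 2, 1, 1)
  run W1 (needs (3, 1, 0, 1), free (3, 2, 1, 1)); after release of (2, 1, 0, 1) the pool is (5, 3, 1, 2)
  run W6 (needs (0, 3, 0, 1), free (5, 3, 1, 2)); after release of (0, 1, 0, 0) the pool is (5, 4, 1, 2)
  run W2 (needs (0, 1, 0, 2), free (5, 4, 1, 2)); after release of (1, 1, 1, 0) the pool is (6, 5, 2, 2)
None of the blocked processes ever fits:
  blocked: W5 wants (7, 4, 1, 2), pool (6, 5, 2, 2) — not enough res3
  blocked: W8 wants (7, 4, 1, 1), pool (6, 5, 2, 2) — not enough res3


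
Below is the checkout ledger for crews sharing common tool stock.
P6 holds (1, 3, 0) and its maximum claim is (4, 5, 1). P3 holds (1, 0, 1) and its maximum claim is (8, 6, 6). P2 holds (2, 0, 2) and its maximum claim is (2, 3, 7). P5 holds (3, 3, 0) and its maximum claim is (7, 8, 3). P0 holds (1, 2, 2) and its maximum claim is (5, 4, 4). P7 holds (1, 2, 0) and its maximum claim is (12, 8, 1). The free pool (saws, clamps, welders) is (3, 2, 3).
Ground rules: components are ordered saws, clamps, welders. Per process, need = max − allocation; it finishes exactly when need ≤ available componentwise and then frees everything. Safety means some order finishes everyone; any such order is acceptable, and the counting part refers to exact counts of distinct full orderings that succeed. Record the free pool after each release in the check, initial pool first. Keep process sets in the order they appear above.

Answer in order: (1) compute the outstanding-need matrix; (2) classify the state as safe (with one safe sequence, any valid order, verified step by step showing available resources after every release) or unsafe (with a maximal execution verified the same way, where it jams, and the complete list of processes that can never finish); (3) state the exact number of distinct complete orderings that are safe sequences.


(1) Outstanding need per process (order saws, clamps, welders):
  P6: (3, 2, 1)
  P3: (7, 6, 5)
  P2: (0, 3, 5)
  P5: (4, 5, 3)
  P0: (4, 2, 2)
  P7: (11, 6, 1)
(2) SAFE. One safe sequence: P6, P0, P5, P3, P2, P7.
Key observation: P6 is the earliest step where a requested resource binds exactly: need (3, 2, 1), pool (3, 2, 3) at its turn.
Verifying each step:
  pool = (3, 2, 3)
  P6: need (3, 2, 1) fits (3, 2, 3); releases (1, 3, 0), pool now (4, 5, 3)
  P0: need (4, 2, 2) fits (4, 5, 3); releases (1, 2, 2), pool now (5, 7, 5)
  P5: need (4, 5, 3) fits (5, 7, 5); releases (3, 3, 0), pool now (8, 10, 5)
  P3: need (7, 6, 5) fits (8, 10, 5); releases (1, 0, 1), pool now (9, 10, 6)
  P2: need (0, 3, 5) fits (9, 10, 6); releases (2, 0, 2), pool now (11, 10, 8)
  P7: need (11, 6, 1) fits (11, 10, 8); releases (1, 2, 0), pool now (12, 12, 8)
(3) The exact count: 6 of the possible complete orderings are safe sequences.


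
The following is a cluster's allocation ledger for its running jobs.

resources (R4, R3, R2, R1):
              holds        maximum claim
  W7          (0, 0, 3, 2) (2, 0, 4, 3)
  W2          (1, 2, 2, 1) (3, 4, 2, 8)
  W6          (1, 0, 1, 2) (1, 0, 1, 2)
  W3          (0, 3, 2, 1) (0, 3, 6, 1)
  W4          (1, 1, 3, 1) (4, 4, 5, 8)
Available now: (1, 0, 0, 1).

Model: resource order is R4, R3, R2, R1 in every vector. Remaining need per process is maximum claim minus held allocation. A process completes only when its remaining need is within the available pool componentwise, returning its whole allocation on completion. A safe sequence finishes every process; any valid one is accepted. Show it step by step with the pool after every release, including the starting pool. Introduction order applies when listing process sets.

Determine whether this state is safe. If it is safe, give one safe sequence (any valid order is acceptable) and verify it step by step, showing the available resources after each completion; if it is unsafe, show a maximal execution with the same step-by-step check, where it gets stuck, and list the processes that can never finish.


UNSAFE.
Key observation: the pool after W6, W7, W3 is (2, 3, 6, 6); every surviving request exceeds it in R1, so progress ends there.
A maximal execution: W6, W7, W3 — then nothing else fits. Check, step by step:
  pool = (1, 0, 0, 1)
  W6: need (0, 0, 0, 0) fits (1, 0, 0, 1); releases (1, 0, 1, 2), pool now (2, 0, 1, 3)
  W7: need (2, 0, 1, 1) fits (2, 0, 1, 3); releases (0, 0, 3, 2), pool now (2, 0, 4, 5)
  W3: need (0, 0, 4, 0) fits (2, 0, 4, 5); releases (0, 3, 2, 1), pool now (2, 3, 6, 6)
  W2 cannot run: need (2, 2, 0, 7) vs free (2, 3, 6, 6) (insufficient R1)
  W4 cannot run: need (3, 3, 2, 7) vs free (2, 3, 6, 6) (insufficient R4 and R1)
Processes that can never finish: W2 and W4.


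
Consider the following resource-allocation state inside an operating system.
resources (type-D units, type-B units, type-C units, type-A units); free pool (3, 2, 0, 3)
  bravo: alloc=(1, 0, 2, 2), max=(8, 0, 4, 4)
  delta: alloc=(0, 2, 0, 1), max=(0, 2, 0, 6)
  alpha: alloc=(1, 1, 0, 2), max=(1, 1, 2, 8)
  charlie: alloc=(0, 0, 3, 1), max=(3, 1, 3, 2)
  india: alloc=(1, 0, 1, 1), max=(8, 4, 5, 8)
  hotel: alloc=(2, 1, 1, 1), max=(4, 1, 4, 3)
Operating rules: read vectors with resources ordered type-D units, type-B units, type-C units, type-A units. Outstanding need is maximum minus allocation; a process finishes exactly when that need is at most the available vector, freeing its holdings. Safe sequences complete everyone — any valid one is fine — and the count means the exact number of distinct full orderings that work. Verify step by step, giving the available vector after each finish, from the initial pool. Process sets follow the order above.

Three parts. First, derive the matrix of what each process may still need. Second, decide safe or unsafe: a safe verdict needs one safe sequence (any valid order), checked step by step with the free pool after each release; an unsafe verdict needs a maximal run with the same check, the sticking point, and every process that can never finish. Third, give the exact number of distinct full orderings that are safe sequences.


(1) Outstanding need per process (order type-D units, type-B units, type-C units, type-A units):
  bravo: (7, 0, 2, 2)
  delta: (0, 0, 0, 5)
  alpha: (0, 0, 2, 6)
  charlie: (3, 1, 0, 1)
  india: (7, 4, 4, 7)
  hotel: (2, 0, 3, 2)
(2) UNSAFE — no complete ordering exists.
Key observation: even finishing charlie, hotel, delta, alpha leaves just (6, 6, 4, 8) free — too little type-D units for any of the remaining processes.
A maximal execution: charlie, hotel, delta, alpha — then nothing else fits. Walking it through:
  pool = (3, 2, 0, 3)
  run charlie (needs (3, 1, 0, 1), free (3, 2, 0, 3)); after release of (0, 0, 3, 1) the pool is (3, 2, 3, 4)
  run hotel (needs (2, 0, 3, 2), free (3, 2, 3, 4)); after release of (2, 1, 1, 1) the pool is (5, 3, 4, 5)
  run delta (needs (0, 0, 0, 5), free (5, 3, 4, 5)); after release of (0, 2, 0, 1) the pool is (5, 5, 4, 6)
  run alpha (needs (0, 0, 2, 6), free (5, 5, 4, 6)); after release of (1, 1, 0, 2) the pool is (6, 6, 4, 8)
  bravo still needs (7, 0, 2, 2) but only (6, 6, 4, 8) is free — short on type-D units
  india still needs (7, 4, 4, 7) but only (6, 6, 4, 8) is free — short on type-D units
Never able to finish: bravo and india.
(3) Exactly 0 of the possible complete orderings are safe sequences.
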